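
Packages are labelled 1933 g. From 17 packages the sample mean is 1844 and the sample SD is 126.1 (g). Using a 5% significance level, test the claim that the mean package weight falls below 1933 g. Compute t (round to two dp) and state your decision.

H0: μ = 1933; H1: μ < 1933 (one-sample t-test, left-tailed).
t = (x̄ − μ₀)/(s/√n) = (1844 − 1933)/(126.1/√17) = -2.91
df = n − 1 = 16
p-value = P(T ≤ -2.91) ≈ 0.005
Since p ≈ 0.005 < α = 0.05, reject H0; the data support H1.

t = -2.91; reject H0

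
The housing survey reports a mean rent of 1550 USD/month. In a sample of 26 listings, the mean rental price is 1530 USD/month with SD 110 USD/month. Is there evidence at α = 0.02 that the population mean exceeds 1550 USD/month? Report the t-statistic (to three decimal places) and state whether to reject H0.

t = -0.927; fail to reject H0

H0: μ = 1550; H1: μ > 1550 (one-sample t-test, right-tailed).
t = (x̄ − μ₀)/(s/√n) = (1530 − 1550)/(110/√26) = -0.927
df = n − 1 = 25
p-value = P(T ≥ -0.927) ≈ 0.819
Since p ≈ 0.819 > α = 0.02, fail to reject H0; the evidence is not statistically significant.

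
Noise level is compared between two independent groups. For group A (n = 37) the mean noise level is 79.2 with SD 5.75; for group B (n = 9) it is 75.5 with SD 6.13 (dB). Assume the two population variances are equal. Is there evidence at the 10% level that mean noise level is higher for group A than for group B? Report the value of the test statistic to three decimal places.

1.710

Let group 1 = group A, group 2 = group B. H0: μ_1 = μ_2; H1: μ_1 > μ_2 (two-sample pooled-variance t-test, right-tailed).
s_p² = [(37−1)·5.75² + (9−1)·6.13²]/(37+9−2) = 33.8833
t = (79.2 − 75.5)/√[33.8833·(1/37 + 1/9)] = 1.710
df = n₁ + n₂ − 2 = 44
p-value = P(T ≥ 1.710) ≈ 0.0471
Since p ≈ 0.0471 < α = 0.1, reject H0; the evidence is statistically significant.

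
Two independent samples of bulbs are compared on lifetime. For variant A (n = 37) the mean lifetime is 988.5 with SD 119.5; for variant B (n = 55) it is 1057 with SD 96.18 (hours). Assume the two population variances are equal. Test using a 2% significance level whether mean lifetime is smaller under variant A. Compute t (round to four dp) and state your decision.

t = -3.0357; reject H0

Let group 1 = variant A, group 2 = variant B. H0: μ_1 = μ_2; H1: μ_1 < μ_2 (two-sample pooled-variance t-test, left-tailed).
s_p² = [(37−1)·119.5² + (55−1)·96.18²]/(37+55−2) = 11262.5
t = (988.5 − 1057)/√[11262.5·(1/37 + 1/55)] = -3.0357
df = n₁ + n₂ − 2 = 90
p-value = P(T ≤ -3.0357) ≈ 0.002
Since p ≈ 0.002 < α = 0.02, reject H0; the evidence is statistically significant.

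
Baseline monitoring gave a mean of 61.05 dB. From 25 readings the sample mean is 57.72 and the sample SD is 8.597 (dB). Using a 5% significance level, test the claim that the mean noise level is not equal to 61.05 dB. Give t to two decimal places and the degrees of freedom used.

t = -1.94, df = 24

H0: μ = 61.05; H1: μ ≠ 61.05 (one-sample t-test, two-sided).
t = (x̄ − μ₀)/(s/√n) = (57.72 − 61.05)/(8.597/√25) = -1.94
df = n − 1 = 24
Two-sided p-value ≈ 0.065
Since p ≈ 0.065 > α = 0.05, fail to reject H0; the evidence is not statistically significant.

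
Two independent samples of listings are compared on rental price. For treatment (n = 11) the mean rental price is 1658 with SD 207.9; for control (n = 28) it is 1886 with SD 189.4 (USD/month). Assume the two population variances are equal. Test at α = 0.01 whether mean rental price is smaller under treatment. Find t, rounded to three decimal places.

-3.293

Let group 1 = treatment, group 2 = control. H0: μ_1 = μ_2; H1: μ_1 < μ_2 (two-sample pooled-variance t-test, left-tailed).
s_p² = [(11−1)·207.9² + (28−1)·189.4²]/(11+28−2) = 37858.9
t = (1658 − 1886)/√[37858.9·(1/11 + 1/28)] = -3.293
df = n₁ + n₂ − 2 = 37
p-value = P(T ≤ -3.293) ≈ 0.001
Since p ≈ 0.001 < α = 0.01, reject H0; the data support H1.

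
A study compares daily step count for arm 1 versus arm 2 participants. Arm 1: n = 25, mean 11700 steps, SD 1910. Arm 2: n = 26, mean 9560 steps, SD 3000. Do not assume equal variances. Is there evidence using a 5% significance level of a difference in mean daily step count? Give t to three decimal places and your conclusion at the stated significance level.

Let group 1 = arm 1, group 2 = arm 2. H0: μ_1 = μ_2; H1: μ_1 ≠ μ_2 (Welch's two-sample t-test, two-sided).
t = (x̄_1 − x̄_2)/√(s_1²/n_1 + s_2²/n_2) = (11700 − 9560)/√(1910²/25 + 3000²/26) = 3.051
Welch–Satterthwaite df ≈ 42.63
Two-sided p-value ≈ 0.004
Since p ≈ 0.004 < α = 0.05, reject H0; the data support H1.

t = 3.051; reject H0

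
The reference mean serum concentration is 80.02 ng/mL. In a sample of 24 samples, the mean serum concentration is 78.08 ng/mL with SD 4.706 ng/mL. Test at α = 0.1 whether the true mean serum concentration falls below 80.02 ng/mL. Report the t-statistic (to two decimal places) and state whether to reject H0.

t = -2.02; reject H0

H0: μ = 80.02; H1: μ < 80.02 (one-sample t-test, left-tailed).
t = (x̄ − μ₀)/(s/√n) = (78.08 − 80.02)/(4.706/√24) = -2.02
df = n − 1 = 23
p-value = P(T ≤ -2.02) ≈ 0.028
Since p ≈ 0.028 < α = 0.1, reject H0; the data support H1.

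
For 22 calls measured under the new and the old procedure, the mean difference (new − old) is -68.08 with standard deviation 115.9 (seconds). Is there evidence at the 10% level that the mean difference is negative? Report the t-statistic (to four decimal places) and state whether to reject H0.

t = -2.7552; reject H0

H0: μ_d = 0; H1: μ_d < 0 (paired t-test on the differences, left-tailed).
t = d̄/(s_d/√n) = -68.08/(115.9/√22) = -2.7552
df = n − 1 = 21
p-value = P(T ≤ -2.7552) ≈ 0.006
Since p ≈ 0.006 < α = 0.1, reject H0; the data support H1.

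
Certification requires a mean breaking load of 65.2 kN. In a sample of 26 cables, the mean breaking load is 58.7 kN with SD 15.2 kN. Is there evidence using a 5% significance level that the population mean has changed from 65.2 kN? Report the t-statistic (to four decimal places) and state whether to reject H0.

t = -2.1805; reject H0

H0: μ = 65.2; H1: μ ≠ 65.2 (one-sample t-test, two-sided).
t = (x̄ − μ₀)/(s/√n) = (58.7 − 65.2)/(15.2/√26) = -2.1805
df = n − 1 = 25
Two-sided p-value ≈ 0.039
Since p ≈ 0.039 < α = 0.05, reject H0; the data support H1.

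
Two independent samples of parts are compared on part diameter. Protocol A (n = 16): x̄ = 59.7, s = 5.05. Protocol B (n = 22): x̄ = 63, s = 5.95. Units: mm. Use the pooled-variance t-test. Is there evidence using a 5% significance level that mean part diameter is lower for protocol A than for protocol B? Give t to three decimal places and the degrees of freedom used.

t = -1.796, df = 36

Let group 1 = protocol A, group 2 = protocol B. H0: μ_1 = μ_2; H1: μ_1 < μ_2 (two-sample pooled-variance t-test, left-tailed).
s_p² = [(16−1)·5.05² + (22−1)·5.95²]/(16+22−2) = 31.2775
t = (59.7 − 63)/√[31.2775·(1/16 + 1/22)] = -1.796
df = n₁ + n₂ − 2 = 36
p-value = P(T ≤ -1.796) ≈ 0.040
Since p ≈ 0.040 < α = 0.05, reject H0; the data support H1.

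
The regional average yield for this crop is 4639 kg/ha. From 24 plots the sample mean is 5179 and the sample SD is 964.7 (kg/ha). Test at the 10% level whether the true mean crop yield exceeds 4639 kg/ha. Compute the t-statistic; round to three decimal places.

2.742

H0: μ = 4639; H1: μ > 4639 (one-sample t-test, right-tailed).
t = (x̄ − μ₀)/(s/√n) = (5179 − 4639)/(964.7/√24) = 2.742
df = n − 1 = 23
p-value = P(T ≥ 2.742) ≈ 0.006
Since p ≈ 0.006 < α = 0.1, reject H0; the data support H1.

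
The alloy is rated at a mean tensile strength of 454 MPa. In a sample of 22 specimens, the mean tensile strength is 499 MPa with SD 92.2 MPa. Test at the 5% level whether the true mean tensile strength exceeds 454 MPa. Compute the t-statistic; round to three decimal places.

H0: μ = 454; H1: μ > 454 (one-sample t-test, right-tailed).
t = (x̄ − μ₀)/(s/√n) = (499 − 454)/(92.2/√22) = 2.289
df = n − 1 = 21
p-value = P(T ≥ 2.289) ≈ 0.0163
Since p ≈ 0.0163 < α = 0.05, reject H0; the evidence is statistically significant.

2.289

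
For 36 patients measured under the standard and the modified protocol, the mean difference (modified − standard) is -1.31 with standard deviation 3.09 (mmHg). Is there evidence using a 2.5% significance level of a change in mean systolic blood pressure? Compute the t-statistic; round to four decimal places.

H0: μ_d = 0; H1: μ_d ≠ 0 (paired t-test on the differences, two-sided).
t = d̄/(s_d/√n) = -1.31/(3.09/√36) = -2.5437
df = n − 1 = 35
Two-sided p-value ≈ 0.016
Since p ≈ 0.016 < α = 0.025, reject H0; the data support H1.

-2.5437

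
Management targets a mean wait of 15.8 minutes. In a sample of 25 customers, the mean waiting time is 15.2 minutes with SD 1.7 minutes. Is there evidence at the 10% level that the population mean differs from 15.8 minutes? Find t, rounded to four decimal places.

-1.7647

H0: μ = 15.8; H1: μ ≠ 15.8 (one-sample t-test, two-sided).
t = (x̄ − μ₀)/(s/√n) = (15.2 − 15.8)/(1.7/√25) = -1.7647
df = n − 1 = 24
Two-sided p-value ≈ 0.090
Since p ≈ 0.090 < α = 0.1, reject H0; the evidence is statistically significant.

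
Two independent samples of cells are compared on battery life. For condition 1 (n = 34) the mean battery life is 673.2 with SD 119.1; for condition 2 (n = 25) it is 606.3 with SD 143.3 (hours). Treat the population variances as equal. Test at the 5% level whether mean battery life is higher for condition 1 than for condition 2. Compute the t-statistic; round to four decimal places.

Let group 1 = condition 1, group 2 = condition 2. H0: μ_1 = μ_2; H1: μ_1 > μ_2 (two-sample pooled-variance t-test, right-tailed).
s_p² = [(34−1)·119.1² + (25−1)·143.3²]/(34+25−2) = 16858.5
t = (673.2 − 606.3)/√[16858.5·(1/34 + 1/25)] = 1.9557
df = n₁ + n₂ − 2 = 57
p-value = P(T ≥ 1.9557) ≈ 0.028
Since p ≈ 0.028 < α = 0.05, reject H0; the evidence is statistically significant.

1.9557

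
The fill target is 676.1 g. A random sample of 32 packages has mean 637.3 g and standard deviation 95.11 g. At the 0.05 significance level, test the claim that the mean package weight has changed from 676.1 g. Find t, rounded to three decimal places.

H0: μ = 676.1; H1: μ ≠ 676.1 (one-sample t-test, two-sided).
t = (x̄ − μ₀)/(s/√n) = (637.3 − 676.1)/(95.11/√32) = -2.308
df = n − 1 = 31
Two-sided p-value ≈ 0.028
Since p ≈ 0.028 < α = 0.05, reject H0; the evidence is statistically significant.

-2.308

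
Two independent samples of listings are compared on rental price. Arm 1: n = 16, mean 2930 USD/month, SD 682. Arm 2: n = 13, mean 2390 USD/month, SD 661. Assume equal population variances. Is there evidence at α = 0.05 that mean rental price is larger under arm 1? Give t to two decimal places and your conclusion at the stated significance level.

t = 2.15; reject H0

Let group 1 = arm 1, group 2 = arm 2. H0: μ_1 = μ_2; H1: μ_1 > μ_2 (two-sample pooled-variance t-test, right-tailed).
s_p² = [(16−1)·682² + (13−1)·661²]/(16+13−2) = 452589
t = (2930 − 2390)/√[452589·(1/16 + 1/13)] = 2.15
df = n₁ + n₂ − 2 = 27
p-value = P(T ≥ 2.15) ≈ 0.020
Since p ≈ 0.020 < α = 0.05, reject H0; the data support H1.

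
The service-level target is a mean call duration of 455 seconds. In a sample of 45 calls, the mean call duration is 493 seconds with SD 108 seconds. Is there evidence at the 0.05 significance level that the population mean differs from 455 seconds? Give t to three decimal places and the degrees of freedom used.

t = 2.360, df = 44

H0: μ = 455; H1: μ ≠ 455 (one-sample t-test, two-sided).
t = (x̄ − μ₀)/(s/√n) = (493 − 455)/(108/√45) = 2.360
df = n − 1 = 44
Two-sided p-value ≈ 0.023
Since p ≈ 0.023 < α = 0.05, reject H0; the evidence is statistically significant.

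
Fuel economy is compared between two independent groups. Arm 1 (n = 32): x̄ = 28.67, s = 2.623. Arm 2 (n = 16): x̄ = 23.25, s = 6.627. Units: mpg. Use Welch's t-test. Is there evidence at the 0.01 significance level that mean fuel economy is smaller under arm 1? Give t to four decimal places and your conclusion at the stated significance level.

t = 3.1504; fail to reject H0

Let group 1 = arm 1, group 2 = arm 2. H0: μ_1 = μ_2; H1: μ_1 < μ_2 (Welch's two-sample t-test, left-tailed).
t = (x̄_1 − x̄_2)/√(s_1²/n_1 + s_2²/n_2) = (28.67 − 23.25)/√(2.623²/32 + 6.627²/16) = 3.1504
Welch–Satterthwaite df ≈ 17.39
p-value = P(T ≤ 3.1504) ≈ 0.9971
Since p ≈ 0.9971 > α = 0.01, fail to reject H0; the evidence is not statistically significant.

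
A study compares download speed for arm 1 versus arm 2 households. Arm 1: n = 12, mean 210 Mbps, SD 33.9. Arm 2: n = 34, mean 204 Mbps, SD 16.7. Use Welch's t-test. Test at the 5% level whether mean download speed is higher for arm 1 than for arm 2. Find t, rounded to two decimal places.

Let group 1 = arm 1, group 2 = arm 2. H0: μ_1 = μ_2; H1: μ_1 > μ_2 (Welch's two-sample t-test, right-tailed).
t = (x̄_1 − x̄_2)/√(s_1²/n_1 + s_2²/n_2) = (210 − 204)/√(33.9²/12 + 16.7²/34) = 0.59
Welch–Satterthwaite df ≈ 12.93
p-value = P(T ≥ 0.59) ≈ 0.283
Since p ≈ 0.283 > α = 0.05, fail to reject H0; the data do not provide sufficient evidence against H0.

0.59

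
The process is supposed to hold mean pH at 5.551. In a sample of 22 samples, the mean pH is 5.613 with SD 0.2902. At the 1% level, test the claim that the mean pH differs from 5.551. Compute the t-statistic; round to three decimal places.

1.002

H0: μ = 5.551; H1: μ ≠ 5.551 (one-sample t-test, two-sided).
t = (x̄ − μ₀)/(s/√n) = (5.613 − 5.551)/(0.2902/√22) = 1.002
df = n − 1 = 21
Two-sided p-value ≈ 0.328
Since p ≈ 0.328 > α = 0.01, fail to reject H0; the data do not provide sufficient evidence against H0.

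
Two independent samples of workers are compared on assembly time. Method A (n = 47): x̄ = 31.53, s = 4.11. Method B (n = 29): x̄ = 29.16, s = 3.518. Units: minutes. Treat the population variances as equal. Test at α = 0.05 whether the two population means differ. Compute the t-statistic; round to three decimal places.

Let group 1 = method A, group 2 = method B. H0: μ_1 = μ_2; H1: μ_1 ≠ μ_2 (two-sample pooled-variance t-test, two-sided).
s_p² = [(47−1)·4.11² + (29−1)·3.518²]/(47+29−2) = 15.1834
t = (31.53 − 29.16)/√[15.1834·(1/47 + 1/29)] = 2.576
df = n₁ + n₂ − 2 = 74
Two-sided p-value ≈ 0.012
Since p ≈ 0.012 < α = 0.05, reject H0; the data support H1.

2.576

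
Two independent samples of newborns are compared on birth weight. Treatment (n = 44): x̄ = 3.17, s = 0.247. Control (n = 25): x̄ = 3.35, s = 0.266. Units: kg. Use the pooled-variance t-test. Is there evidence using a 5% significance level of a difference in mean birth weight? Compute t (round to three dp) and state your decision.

t = -2.830; reject H0

Let group 1 = treatment, group 2 = control. H0: μ_1 = μ_2; H1: μ_1 ≠ μ_2 (two-sample pooled-variance t-test, two-sided).
s_p² = [(44−1)·0.247² + (25−1)·0.266²]/(44+25−2) = 0.0645005
t = (3.17 − 3.35)/√[0.0645005·(1/44 + 1/25)] = -2.830
df = n₁ + n₂ − 2 = 67
Two-sided p-value ≈ 0.0061
Since p ≈ 0.0061 < α = 0.05, reject H0; the evidence is statistically significant.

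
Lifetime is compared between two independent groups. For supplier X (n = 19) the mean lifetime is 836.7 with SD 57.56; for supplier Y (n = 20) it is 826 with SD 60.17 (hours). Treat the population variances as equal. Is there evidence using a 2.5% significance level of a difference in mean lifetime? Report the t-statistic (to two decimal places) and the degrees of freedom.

Let group 1 = supplier X, group 2 = supplier Y. H0: μ_1 = μ_2; H1: μ_1 ≠ μ_2 (two-sample pooled-variance t-test, two-sided).
s_p² = [(19−1)·57.56² + (20−1)·60.17²]/(19+20−2) = 3470.94
t = (836.7 − 826)/√[3470.94·(1/19 + 1/20)] = 0.57
df = n₁ + n₂ − 2 = 37
Two-sided p-value ≈ 0.574
Since p ≈ 0.574 > α = 0.025, fail to reject H0; the data do not provide sufficient evidence against H0.

t = 0.57, df = 37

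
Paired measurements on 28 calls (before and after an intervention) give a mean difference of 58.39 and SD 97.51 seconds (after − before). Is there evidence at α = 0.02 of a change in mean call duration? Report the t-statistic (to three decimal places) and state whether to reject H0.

H0: μ_d = 0; H1: μ_d ≠ 0 (paired t-test on the differences, two-sided).
t = d̄/(s_d/√n) = 58.39/(97.51/√28) = 3.169
df = n − 1 = 27
Two-sided p-value ≈ 0.004
Since p ≈ 0.004 < α = 0.02, reject H0; the evidence is statistically significant.

t = 3.169; reject H0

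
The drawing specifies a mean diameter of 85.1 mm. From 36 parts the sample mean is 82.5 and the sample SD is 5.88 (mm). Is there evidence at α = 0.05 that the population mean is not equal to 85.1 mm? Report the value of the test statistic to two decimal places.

H0: μ = 85.1; H1: μ ≠ 85.1 (one-sample t-test, two-sided).
t = (x̄ − μ₀)/(s/√n) = (82.5 − 85.1)/(5.88/√36) = -2.65
df = n − 1 = 35
Two-sided p-value ≈ 0.012
Since p ≈ 0.012 < α = 0.05, reject H0; the data support H1.

-2.65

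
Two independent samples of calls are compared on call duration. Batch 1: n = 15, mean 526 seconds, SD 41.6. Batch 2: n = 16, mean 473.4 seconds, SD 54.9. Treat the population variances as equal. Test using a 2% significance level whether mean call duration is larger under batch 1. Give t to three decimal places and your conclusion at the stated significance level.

Let group 1 = batch 1, group 2 = batch 2. H0: μ_1 = μ_2; H1: μ_1 > μ_2 (two-sample pooled-variance t-test, right-tailed).
s_p² = [(15−1)·41.6² + (16−1)·54.9²]/(15+16−2) = 2394.41
t = (526 − 473.4)/√[2394.41·(1/15 + 1/16)] = 2.991
df = n₁ + n₂ − 2 = 29
p-value = P(T ≥ 2.991) ≈ 0.003
Since p ≈ 0.003 < α = 0.02, reject H0; the evidence is statistically significant.

t = 2.991; reject H0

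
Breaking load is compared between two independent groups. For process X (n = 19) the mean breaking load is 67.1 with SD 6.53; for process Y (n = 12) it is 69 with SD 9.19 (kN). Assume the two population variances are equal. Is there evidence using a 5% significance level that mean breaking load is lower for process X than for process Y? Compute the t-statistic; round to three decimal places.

-0.674

Let group 1 = process X, group 2 = process Y. H0: μ_1 = μ_2; H1: μ_1 < μ_2 (two-sample pooled-variance t-test, left-tailed).
s_p² = [(19−1)·6.53² + (12−1)·9.19²]/(19+12−2) = 58.5018
t = (67.1 − 69)/√[58.5018·(1/19 + 1/12)] = -0.674
df = n₁ + n₂ − 2 = 29
p-value = P(T ≤ -0.674) ≈ 0.2529
Since p ≈ 0.2529 > α = 0.05, fail to reject H0; the data do not provide sufficient evidence against H0.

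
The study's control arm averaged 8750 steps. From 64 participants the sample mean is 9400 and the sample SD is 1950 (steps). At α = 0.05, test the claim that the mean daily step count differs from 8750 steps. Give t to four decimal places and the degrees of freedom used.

H0: μ = 8750; H1: μ ≠ 8750 (one-sample t-test, two-sided).
t = (x̄ − μ₀)/(s/√n) = (9400 − 8750)/(1950/√64) = 2.6667
df = n − 1 = 63
Two-sided p-value ≈ 0.010
Since p ≈ 0.010 < α = 0.05, reject H0; the evidence is statistically significant.

t = 2.6667, df = 63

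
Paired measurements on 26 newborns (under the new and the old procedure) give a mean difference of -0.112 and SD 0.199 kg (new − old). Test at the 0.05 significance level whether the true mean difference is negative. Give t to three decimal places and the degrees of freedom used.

t = -2.870, df = 25

H0: μ_d = 0; H1: μ_d < 0 (paired t-test on the differences, left-tailed).
t = d̄/(s_d/√n) = -0.112/(0.199/√26) = -2.870
df = n − 1 = 25
p-value = P(T ≤ -2.870) ≈ 0.004
Since p ≈ 0.004 < α = 0.05, reject H0; the data support H1.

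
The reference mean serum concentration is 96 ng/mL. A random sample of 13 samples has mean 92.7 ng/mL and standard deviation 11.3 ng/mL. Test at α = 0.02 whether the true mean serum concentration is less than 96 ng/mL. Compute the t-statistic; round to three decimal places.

-1.053

H0: μ = 96; H1: μ < 96 (one-sample t-test, left-tailed).
t = (x̄ − μ₀)/(s/√n) = (92.7 − 96)/(11.3/√13) = -1.053
df = n − 1 = 12
p-value = P(T ≤ -1.053) ≈ 0.1566
Since p ≈ 0.1566 > α = 0.02, fail to reject H0; the data do not provide sufficient evidence against H0.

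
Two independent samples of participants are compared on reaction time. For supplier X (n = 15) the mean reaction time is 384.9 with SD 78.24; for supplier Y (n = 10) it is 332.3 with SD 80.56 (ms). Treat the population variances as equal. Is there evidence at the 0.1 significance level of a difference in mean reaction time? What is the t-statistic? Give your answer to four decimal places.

Let group 1 = supplier X, group 2 = supplier Y. H0: μ_1 = μ_2; H1: μ_1 ≠ μ_2 (two-sample pooled-variance t-test, two-sided).
s_p² = [(15−1)·78.24² + (10−1)·80.56²]/(15+10−2) = 6265.66
t = (384.9 − 332.3)/√[6265.66·(1/15 + 1/10)] = 1.6277
df = n₁ + n₂ − 2 = 23
Two-sided p-value ≈ 0.117
Since p ≈ 0.117 > α = 0.1, fail to reject H0; the data do not provide sufficient evidence against H0.

1.6277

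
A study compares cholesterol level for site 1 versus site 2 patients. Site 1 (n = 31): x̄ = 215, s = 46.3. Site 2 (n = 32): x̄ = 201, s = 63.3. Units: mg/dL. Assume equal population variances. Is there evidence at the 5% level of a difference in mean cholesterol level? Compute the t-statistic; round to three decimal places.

0.999

Let group 1 = site 1, group 2 = site 2. H0: μ_1 = μ_2; H1: μ_1 ≠ μ_2 (two-sample pooled-variance t-test, two-sided).
s_p² = [(31−1)·46.3² + (32−1)·63.3²]/(31+32−2) = 3090.56
t = (215 − 201)/√[3090.56·(1/31 + 1/32)] = 0.999
df = n₁ + n₂ − 2 = 61
Two-sided p-value ≈ 0.322
Since p ≈ 0.322 > α = 0.05, fail to reject H0; the evidence is not statistically significant.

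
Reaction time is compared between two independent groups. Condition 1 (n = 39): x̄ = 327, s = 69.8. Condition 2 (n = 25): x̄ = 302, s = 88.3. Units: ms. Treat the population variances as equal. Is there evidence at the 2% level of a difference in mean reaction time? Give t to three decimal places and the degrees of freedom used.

Let group 1 = condition 1, group 2 = condition 2. H0: μ_1 = μ_2; H1: μ_1 ≠ μ_2 (two-sample pooled-variance t-test, two-sided).
s_p² = [(39−1)·69.8² + (25−1)·88.3²]/(39+25−2) = 6004.24
t = (327 − 302)/√[6004.24·(1/39 + 1/25)] = 1.259
df = n₁ + n₂ − 2 = 62
Two-sided p-value ≈ 0.213
Since p ≈ 0.213 > α = 0.02, fail to reject H0; the data do not provide sufficient evidence against H0.

t = 1.259, df = 62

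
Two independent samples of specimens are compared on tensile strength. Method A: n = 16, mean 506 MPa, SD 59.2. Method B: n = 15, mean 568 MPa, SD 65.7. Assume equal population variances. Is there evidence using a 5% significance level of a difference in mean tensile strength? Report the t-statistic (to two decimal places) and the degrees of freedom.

Let group 1 = method A, group 2 = method B. H0: μ_1 = μ_2; H1: μ_1 ≠ μ_2 (two-sample pooled-variance t-test, two-sided).
s_p² = [(16−1)·59.2² + (15−1)·65.7²]/(16+15−2) = 3896.57
t = (506 − 568)/√[3896.57·(1/16 + 1/15)] = -2.76
df = n₁ + n₂ − 2 = 29
Two-sided p-value ≈ 0.0098
Since p ≈ 0.0098 < α = 0.05, reject H0; the evidence is statistically significant.

t = -2.76, df = 29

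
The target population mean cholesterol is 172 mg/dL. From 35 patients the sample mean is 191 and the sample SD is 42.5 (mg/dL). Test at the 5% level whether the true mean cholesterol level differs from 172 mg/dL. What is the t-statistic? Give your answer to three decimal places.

2.645

H0: μ = 172; H1: μ ≠ 172 (one-sample t-test, two-sided).
t = (x̄ − μ₀)/(s/√n) = (191 − 172)/(42.5/√35) = 2.645
df = n − 1 = 34
Two-sided p-value ≈ 0.0123
Since p ≈ 0.0123 < α = 0.05, reject H0; the data support H1.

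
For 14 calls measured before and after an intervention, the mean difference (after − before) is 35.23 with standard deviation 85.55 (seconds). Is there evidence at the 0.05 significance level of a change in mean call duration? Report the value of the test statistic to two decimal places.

H0: μ_d = 0; H1: μ_d ≠ 0 (paired t-test on the differences, two-sided).
t = d̄/(s_d/√n) = 35.23/(85.55/√14) = 1.54
df = n − 1 = 13
Two-sided p-value ≈ 0.1473
Since p ≈ 0.1473 > α = 0.05, fail to reject H0; the data do not provide sufficient evidence against H0.

1.54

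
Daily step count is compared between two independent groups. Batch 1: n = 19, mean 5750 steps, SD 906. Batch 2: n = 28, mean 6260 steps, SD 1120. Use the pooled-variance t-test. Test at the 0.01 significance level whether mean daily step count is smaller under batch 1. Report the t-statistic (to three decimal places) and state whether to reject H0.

t = -1.650; fail to reject H0

Let group 1 = batch 1, group 2 = batch 2. H0: μ_1 = μ_2; H1: μ_1 < μ_2 (two-sample pooled-variance t-test, left-tailed).
s_p² = [(19−1)·906² + (28−1)·1120²]/(19+28−2) = 1080970
t = (5750 − 6260)/√[1080970·(1/19 + 1/28)] = -1.650
df = n₁ + n₂ − 2 = 45
p-value = P(T ≤ -1.650) ≈ 0.0529
Since p ≈ 0.0529 > α = 0.01, fail to reject H0; the evidence is not statistically significant.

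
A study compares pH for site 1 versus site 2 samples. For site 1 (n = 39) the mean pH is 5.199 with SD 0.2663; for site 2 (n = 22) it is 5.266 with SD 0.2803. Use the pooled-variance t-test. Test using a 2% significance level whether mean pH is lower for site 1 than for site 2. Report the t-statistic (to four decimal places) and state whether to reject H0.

Let group 1 = site 1, group 2 = site 2. H0: μ_1 = μ_2; H1: μ_1 < μ_2 (two-sample pooled-variance t-test, left-tailed).
s_p² = [(39−1)·0.2663² + (22−1)·0.2803²]/(39+22−2) = 0.0736394
t = (5.199 − 5.266)/√[0.0736394·(1/39 + 1/22)] = -0.9260
df = n₁ + n₂ − 2 = 59
p-value = P(T ≤ -0.9260) ≈ 0.179
Since p ≈ 0.179 > α = 0.02, fail to reject H0; the evidence is not statistically significant.

t = -0.9260; fail to reject H0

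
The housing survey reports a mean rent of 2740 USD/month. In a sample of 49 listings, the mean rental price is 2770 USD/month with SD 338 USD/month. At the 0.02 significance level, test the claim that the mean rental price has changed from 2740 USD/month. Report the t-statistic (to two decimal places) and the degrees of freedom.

t = 0.62, df = 48

H0: μ = 2740; H1: μ ≠ 2740 (one-sample t-test, two-sided).
t = (x̄ − μ₀)/(s/√n) = (2770 − 2740)/(338/√49) = 0.62
df = n − 1 = 48
Two-sided p-value ≈ 0.537
Since p ≈ 0.537 > α = 0.02, fail to reject H0; the evidence is not statistically significant.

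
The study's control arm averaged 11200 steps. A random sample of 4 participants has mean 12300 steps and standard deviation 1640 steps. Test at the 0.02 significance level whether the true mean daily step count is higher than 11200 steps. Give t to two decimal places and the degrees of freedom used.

H0: μ = 11200; H1: μ > 11200 (one-sample t-test, right-tailed).
t = (x̄ − μ₀)/(s/√n) = (12300 − 11200)/(1640/√4) = 1.34
df = n − 1 = 3
p-value = P(T ≥ 1.34) ≈ 0.1361
Since p ≈ 0.1361 > α = 0.02, fail to reject H0; the evidence is not statistically significant.

t = 1.34, df = 3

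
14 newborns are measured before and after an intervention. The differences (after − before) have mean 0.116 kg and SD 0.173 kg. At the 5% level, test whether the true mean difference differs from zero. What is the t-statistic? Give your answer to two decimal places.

H0: μ_d = 0; H1: μ_d ≠ 0 (paired t-test on the differences, two-sided).
t = d̄/(s_d/√n) = 0.116/(0.173/√14) = 2.51
df = n − 1 = 13
Two-sided p-value ≈ 0.0261
Since p ≈ 0.0261 < α = 0.05, reject H0; the evidence is statistically significant.

2.51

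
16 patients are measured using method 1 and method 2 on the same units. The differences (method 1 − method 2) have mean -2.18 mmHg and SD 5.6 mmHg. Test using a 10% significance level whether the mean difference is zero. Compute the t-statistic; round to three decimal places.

-1.557

H0: μ_d = 0; H1: μ_d ≠ 0 (paired t-test on the differences, two-sided).
t = d̄/(s_d/√n) = -2.18/(5.6/√16) = -1.557
df = n − 1 = 15
Two-sided p-value ≈ 0.140
Since p ≈ 0.140 > α = 0.1, fail to reject H0; the evidence is not statistically significant.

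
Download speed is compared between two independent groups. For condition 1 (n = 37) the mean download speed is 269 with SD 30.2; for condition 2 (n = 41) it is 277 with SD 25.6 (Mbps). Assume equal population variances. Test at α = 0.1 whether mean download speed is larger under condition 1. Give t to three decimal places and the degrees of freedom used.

t = -1.266, df = 76

Let group 1 = condition 1, group 2 = condition 2. H0: μ_1 = μ_2; H1: μ_1 > μ_2 (two-sample pooled-variance t-test, right-tailed).
s_p² = [(37−1)·30.2² + (41−1)·25.6²]/(37+41−2) = 776.945
t = (269 − 277)/√[776.945·(1/37 + 1/41)] = -1.266
df = n₁ + n₂ − 2 = 76
p-value = P(T ≥ -1.266) ≈ 0.8953
Since p ≈ 0.8953 > α = 0.1, fail to reject H0; the data do not provide sufficient evidence against H0.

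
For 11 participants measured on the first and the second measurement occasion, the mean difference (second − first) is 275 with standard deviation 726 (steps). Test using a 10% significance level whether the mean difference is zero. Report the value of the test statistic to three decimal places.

H0: μ_d = 0; H1: μ_d ≠ 0 (paired t-test on the differences, two-sided).
t = d̄/(s_d/√n) = 275/(726/√11) = 1.256
df = n − 1 = 10
Two-sided p-value ≈ 0.238
Since p ≈ 0.238 > α = 0.1, fail to reject H0; the data do not provide sufficient evidence against H0.

1.256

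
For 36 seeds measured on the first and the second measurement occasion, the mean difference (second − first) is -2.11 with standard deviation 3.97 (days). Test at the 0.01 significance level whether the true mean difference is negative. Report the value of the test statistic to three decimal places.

-3.189

H0: μ_d = 0; H1: μ_d < 0 (paired t-test on the differences, left-tailed).
t = d̄/(s_d/√n) = -2.11/(3.97/√36) = -3.189
df = n − 1 = 35
p-value = P(T ≤ -3.189) ≈ 0.0015
Since p ≈ 0.0015 < α = 0.01, reject H0; the data support H1.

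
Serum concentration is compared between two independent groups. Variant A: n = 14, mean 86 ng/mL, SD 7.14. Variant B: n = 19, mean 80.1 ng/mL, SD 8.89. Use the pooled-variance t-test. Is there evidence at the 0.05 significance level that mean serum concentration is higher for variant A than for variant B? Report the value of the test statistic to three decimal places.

2.042

Let group 1 = variant A, group 2 = variant B. H0: μ_1 = μ_2; H1: μ_1 > μ_2 (two-sample pooled-variance t-test, right-tailed).
s_p² = [(14−1)·7.14² + (19−1)·8.89²]/(14+19−2) = 67.2681
t = (86 − 80.1)/√[67.2681·(1/14 + 1/19)] = 2.042
df = n₁ + n₂ − 2 = 31
p-value = P(T ≥ 2.042) ≈ 0.025
Since p ≈ 0.025 < α = 0.05, reject H0; the evidence is statistically significant.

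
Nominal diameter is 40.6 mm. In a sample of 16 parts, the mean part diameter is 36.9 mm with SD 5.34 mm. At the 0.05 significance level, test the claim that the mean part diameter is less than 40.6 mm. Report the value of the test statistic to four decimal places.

H0: μ = 40.6; H1: μ < 40.6 (one-sample t-test, left-tailed).
t = (x̄ − μ₀)/(s/√n) = (36.9 − 40.6)/(5.34/√16) = -2.7715
df = n − 1 = 15
p-value = P(T ≤ -2.7715) ≈ 0.0071
Since p ≈ 0.0071 < α = 0.05, reject H0; the data support H1.

-2.7715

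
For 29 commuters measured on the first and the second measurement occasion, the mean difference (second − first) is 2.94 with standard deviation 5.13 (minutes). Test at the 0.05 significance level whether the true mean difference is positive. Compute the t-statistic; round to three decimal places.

3.086

H0: μ_d = 0; H1: μ_d > 0 (paired t-test on the differences, right-tailed).
t = d̄/(s_d/√n) = 2.94/(5.13/√29) = 3.086
df = n − 1 = 28
p-value = P(T ≥ 3.086) ≈ 0.0023
Since p ≈ 0.0023 < α = 0.05, reject H0; the evidence is statistically significant.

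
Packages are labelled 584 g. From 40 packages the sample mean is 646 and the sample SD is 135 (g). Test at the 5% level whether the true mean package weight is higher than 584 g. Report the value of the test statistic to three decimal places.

H0: μ = 584; H1: μ > 584 (one-sample t-test, right-tailed).
t = (x̄ − μ₀)/(s/√n) = (646 − 584)/(135/√40) = 2.905
df = n − 1 = 39
p-value = P(T ≥ 2.905) ≈ 0.003
Since p ≈ 0.003 < α = 0.05, reject H0; the data support H1.

2.905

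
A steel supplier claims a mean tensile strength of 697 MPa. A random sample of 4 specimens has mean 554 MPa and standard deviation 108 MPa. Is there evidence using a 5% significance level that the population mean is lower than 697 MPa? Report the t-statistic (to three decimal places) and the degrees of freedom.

t = -2.648, df = 3

H0: μ = 697; H1: μ < 697 (one-sample t-test, left-tailed).
t = (x̄ − μ₀)/(s/√n) = (554 − 697)/(108/√4) = -2.648
df = n − 1 = 3
p-value = P(T ≤ -2.648) ≈ 0.0386
Since p ≈ 0.0386 < α = 0.05, reject H0; the data support H1.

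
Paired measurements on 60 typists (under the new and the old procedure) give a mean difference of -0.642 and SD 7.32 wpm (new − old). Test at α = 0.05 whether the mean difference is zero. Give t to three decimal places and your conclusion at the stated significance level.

H0: μ_d = 0; H1: μ_d ≠ 0 (paired t-test on the differences, two-sided).
t = d̄/(s_d/√n) = -0.642/(7.32/√60) = -0.679
df = n − 1 = 59
Two-sided p-value ≈ 0.4996
Since p ≈ 0.4996 > α = 0.05, fail to reject H0; the data do not provide sufficient evidence against H0.

t = -0.679; fail to reject H0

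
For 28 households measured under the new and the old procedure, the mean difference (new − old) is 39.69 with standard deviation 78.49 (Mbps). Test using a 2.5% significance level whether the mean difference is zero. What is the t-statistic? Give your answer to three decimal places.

2.676

H0: μ_d = 0; H1: μ_d ≠ 0 (paired t-test on the differences, two-sided).
t = d̄/(s_d/√n) = 39.69/(78.49/√28) = 2.676
df = n − 1 = 27
Two-sided p-value ≈ 0.0125
Since p ≈ 0.0125 < α = 0.025, reject H0; the evidence is statistically significant.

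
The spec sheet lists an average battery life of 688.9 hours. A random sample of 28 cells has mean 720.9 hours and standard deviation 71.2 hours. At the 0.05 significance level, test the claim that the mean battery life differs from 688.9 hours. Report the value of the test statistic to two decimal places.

2.38

H0: μ = 688.9; H1: μ ≠ 688.9 (one-sample t-test, two-sided).
t = (x̄ − μ₀)/(s/√n) = (720.9 − 688.9)/(71.2/√28) = 2.38
df = n − 1 = 27
Two-sided p-value ≈ 0.025
Since p ≈ 0.025 < α = 0.05, reject H0; the data support H1.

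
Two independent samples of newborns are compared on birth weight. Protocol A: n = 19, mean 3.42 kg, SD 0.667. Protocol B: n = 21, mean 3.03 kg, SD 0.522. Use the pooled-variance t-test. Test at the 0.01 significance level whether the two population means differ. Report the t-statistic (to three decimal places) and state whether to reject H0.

Let group 1 = protocol A, group 2 = protocol B. H0: μ_1 = μ_2; H1: μ_1 ≠ μ_2 (two-sample pooled-variance t-test, two-sided).
s_p² = [(19−1)·0.667² + (21−1)·0.522²]/(19+21−2) = 0.35415
t = (3.42 − 3.03)/√[0.35415·(1/19 + 1/21)] = 2.070
df = n₁ + n₂ − 2 = 38
Two-sided p-value ≈ 0.0453
Since p ≈ 0.0453 > α = 0.01, fail to reject H0; the evidence is not statistically significant.

t = 2.070; fail to reject H0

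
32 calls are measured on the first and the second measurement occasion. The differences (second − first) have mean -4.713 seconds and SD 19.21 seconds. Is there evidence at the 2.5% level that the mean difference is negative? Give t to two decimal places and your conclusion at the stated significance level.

t = -1.39; fail to reject H0

H0: μ_d = 0; H1: μ_d < 0 (paired t-test on the differences, left-tailed).
t = d̄/(s_d/√n) = -4.713/(19.21/√32) = -1.39
df = n − 1 = 31
p-value = P(T ≤ -1.39) ≈ 0.0875
Since p ≈ 0.0875 > α = 0.025, fail to reject H0; the data do not provide sufficient evidence against H0.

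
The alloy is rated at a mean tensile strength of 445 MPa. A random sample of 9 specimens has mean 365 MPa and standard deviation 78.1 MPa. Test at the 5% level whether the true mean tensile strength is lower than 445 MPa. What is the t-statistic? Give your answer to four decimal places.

H0: μ = 445; H1: μ < 445 (one-sample t-test, left-tailed).
t = (x̄ − μ₀)/(s/√n) = (365 − 445)/(78.1/√9) = -3.0730
df = n − 1 = 8
p-value = P(T ≤ -3.0730) ≈ 0.0076
Since p ≈ 0.0076 < α = 0.05, reject H0; the evidence is statistically significant.

-3.0730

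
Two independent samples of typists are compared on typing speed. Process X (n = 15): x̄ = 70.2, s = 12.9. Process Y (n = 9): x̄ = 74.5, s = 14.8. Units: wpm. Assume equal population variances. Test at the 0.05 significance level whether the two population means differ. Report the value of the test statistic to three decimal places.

-0.749

Let group 1 = process X, group 2 = process Y. H0: μ_1 = μ_2; H1: μ_1 ≠ μ_2 (two-sample pooled-variance t-test, two-sided).
s_p² = [(15−1)·12.9² + (9−1)·14.8²]/(15+9−2) = 185.548
t = (70.2 − 74.5)/√[185.548·(1/15 + 1/9)] = -0.749
df = n₁ + n₂ − 2 = 22
Two-sided p-value ≈ 0.4620
Since p ≈ 0.4620 > α = 0.05, fail to reject H0; the evidence is not statistically significant.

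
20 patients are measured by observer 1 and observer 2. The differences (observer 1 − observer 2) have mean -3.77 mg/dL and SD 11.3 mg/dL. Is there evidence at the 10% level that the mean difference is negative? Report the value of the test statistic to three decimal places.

H0: μ_d = 0; H1: μ_d < 0 (paired t-test on the differences, left-tailed).
t = d̄/(s_d/√n) = -3.77/(11.3/√20) = -1.492
df = n − 1 = 19
p-value = P(T ≤ -1.492) ≈ 0.0761
Since p ≈ 0.0761 < α = 0.1, reject H0; the evidence is statistically significant.

-1.492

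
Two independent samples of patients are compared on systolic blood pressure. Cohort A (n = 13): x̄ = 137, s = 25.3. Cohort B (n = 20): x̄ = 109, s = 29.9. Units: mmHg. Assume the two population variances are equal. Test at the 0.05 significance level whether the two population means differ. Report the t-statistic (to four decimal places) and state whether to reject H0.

Let group 1 = cohort A, group 2 = cohort B. H0: μ_1 = μ_2; H1: μ_1 ≠ μ_2 (two-sample pooled-variance t-test, two-sided).
s_p² = [(13−1)·25.3² + (20−1)·29.9²]/(13+20−2) = 795.718
t = (137 − 109)/√[795.718·(1/13 + 1/20)] = 2.7862
df = n₁ + n₂ − 2 = 31
Two-sided p-value ≈ 0.009
Since p ≈ 0.009 < α = 0.05, reject H0; the evidence is statistically significant.

t = 2.7862; reject H0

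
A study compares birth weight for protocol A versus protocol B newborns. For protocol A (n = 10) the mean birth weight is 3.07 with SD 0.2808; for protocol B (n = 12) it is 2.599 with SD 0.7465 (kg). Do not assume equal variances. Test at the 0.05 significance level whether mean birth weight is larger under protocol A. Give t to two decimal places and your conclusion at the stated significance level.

Let group 1 = protocol A, group 2 = protocol B. H0: μ_1 = μ_2; H1: μ_1 > μ_2 (Welch's two-sample t-test, right-tailed).
t = (x̄_1 − x̄_2)/√(s_1²/n_1 + s_2²/n_2) = (3.07 − 2.599)/√(0.2808²/10 + 0.7465²/12) = 2.02
Welch–Satterthwaite df ≈ 14.54
p-value = P(T ≥ 2.02) ≈ 0.031
Since p ≈ 0.031 < α = 0.05, reject H0; the evidence is statistically significant.

t = 2.02; reject H0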